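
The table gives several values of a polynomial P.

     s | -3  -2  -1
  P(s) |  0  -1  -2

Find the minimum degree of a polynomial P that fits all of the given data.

1

Forward differences of the values at s = -3, -2, -1:
  P  : 0  -1  -2
  Δ  : -1  -1
  Δ^2: 0
The first differences are constant (-1) and nonzero, while all higher differences vanish, so the minimal degree is 1.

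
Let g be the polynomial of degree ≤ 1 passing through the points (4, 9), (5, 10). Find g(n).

Using the Lagrange interpolation formula with nodes 4, 5:
  L_0(n) = (n - 5) / -1
  L_1(n) = (n - 4) / 1
Then g(n) = 9·L_0(n) + 10·L_1(n).
Expanding and collecting terms gives g(n) = n + 5.
Check: g(4) = 9. ✓

g(n) = n + 5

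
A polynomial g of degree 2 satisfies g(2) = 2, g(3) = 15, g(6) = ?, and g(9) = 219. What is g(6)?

90

The 3 known points determine the degree-2 polynomial uniquely.
Write g(u) = au^2 + bu + c. Substituting each data point gives a linear system:
  4a + 2b + c = 2
  9a + 3b + c = 15
  81a + 9b + c = 219
Solving the system yields a = 3, b = -2, c = -6.
So g(u) = 3u^2 - 2u - 6.
Then g(6) = 90.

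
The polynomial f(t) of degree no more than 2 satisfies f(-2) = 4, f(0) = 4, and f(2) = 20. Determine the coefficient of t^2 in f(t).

2

Write f(t) = at^2 + bt + c. Substituting each data point gives a linear system:
  4a - 2b + c = 4
  c = 4
  4a + 2b + c = 20
Solving the system yields a = 2, b = 4, c = 4.
So f(t) = 2t^2 + 4t + 4.
The leading coefficient is 2.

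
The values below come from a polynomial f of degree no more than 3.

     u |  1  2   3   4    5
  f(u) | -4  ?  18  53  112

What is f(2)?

On equispaced nodes a degree-3 polynomial has vanishing fourth forward difference, so
  f(1) - 4·f(2) + 6·f(3) - 4·f(4) + f(5) = 0.
Substituting the known values and solving for f(2):
  -4·f(2) = -4
  f(2) = 1.

1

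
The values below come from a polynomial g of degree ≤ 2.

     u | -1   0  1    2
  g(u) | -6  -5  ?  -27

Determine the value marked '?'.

-12

The 3 known points determine the degree-2 polynomial uniquely.
Write g(u) = au^2 + bu + c. Substituting each data point gives a linear system:
  a - b + c = -6
  c = -5
  4a + 2b + c = -27
Solving the system yields a = -4, b = -3, c = -5.
So g(u) = -4u² - 3u - 5.
Then g(1) = -12.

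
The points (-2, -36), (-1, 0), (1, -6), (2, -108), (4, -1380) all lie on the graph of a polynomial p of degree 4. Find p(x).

p(x) = -4x^4 - 5x^3 - 3x^2 + 2x + 4

Write p(x) = ax^4 + bx^3 + cx^2 + dx + e. Substituting each data point gives a linear system:
  16a - 8b + 4c - 2d + e = -36
  a - b + c - d + e = 0
  a + b + c + d + e = -6
  16a + 8b + 4c + 2d + e = -108
  256a + 64b + 16c + 4d + e = -1380
Solving the system yields a = -4, b = -5, c = -3, d = 2, e = 4.
So p(x) = -4x^4 - 5x^3 - 3x^2 + 2x + 4.
Check: p(2) = -108. ✓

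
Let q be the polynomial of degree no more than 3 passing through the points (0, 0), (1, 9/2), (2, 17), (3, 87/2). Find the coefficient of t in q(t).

Write q(t) = at^3 + bt^2 + ct + d. Substituting each data point gives a linear system:
  d = 0
  a + b + c + d = 9/2
  8a + 4b + 2c + d = 17
  27a + 9b + 3c + d = 87/2
Solving the system yields a = 1, b = 1, c = 5/2, d = 0.
So q(t) = t³ + t² + (5/2)t.
The coefficient of t is 5/2.

5/2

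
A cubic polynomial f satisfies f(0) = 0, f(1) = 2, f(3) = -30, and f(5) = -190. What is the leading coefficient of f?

Write f(s) = as^3 + bs^2 + cs + d. Substituting each data point gives a linear system:
  d = 0
  a + b + c + d = 2
  27a + 9b + 3c + d = -30
  125a + 25b + 5c + d = -190
Solving the system yields a = -2, b = 2, c = 2, d = 0.
So f(s) = -2s³ + 2s² + 2s.
The leading coefficient is -2.

-2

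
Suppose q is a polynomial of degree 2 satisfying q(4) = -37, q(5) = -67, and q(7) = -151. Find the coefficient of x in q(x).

6

Write q(x) = ax^2 + bx + c. Substituting each data point gives a linear system:
  16a + 4b + c = -37
  25a + 5b + c = -67
  49a + 7b + c = -151
Solving the system yields a = -4, b = 6, c = 3.
So q(x) = -4x^2 + 6x + 3.
The coefficient of x is 6.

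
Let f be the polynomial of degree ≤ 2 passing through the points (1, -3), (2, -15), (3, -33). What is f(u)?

f(u) = -3u^2 - 3u + 3

Write f(u) = au^2 + bu + c. Substituting each data point gives a linear system:
  a + b + c = -3
  4a + 2b + c = -15
  9a + 3b + c = -33
Solving the system yields a = -3, b = -3, c = 3.
So f(u) = -3u^2 - 3u + 3.
Check: f(1) = -3. ✓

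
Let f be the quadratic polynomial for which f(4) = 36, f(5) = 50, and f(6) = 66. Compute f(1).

6

Using the Lagrange interpolation formula with nodes 4, 5, 6:
  L_0(t) = (t - 5)(t - 6) / 2
  L_1(t) = (t - 4)(t - 6) / -1
  L_2(t) = (t - 4)(t - 5) / 2
Then f(t) = 36·L_0(t) + 50·L_1(t) + 66·L_2(t).
Expanding and collecting terms gives f(t) = t^2 + 5t.
Evaluating at t = 1: f(1) = 6.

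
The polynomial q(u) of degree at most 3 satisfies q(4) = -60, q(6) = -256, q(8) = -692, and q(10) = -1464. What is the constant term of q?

-4

Write q(u) = au^3 + bu^2 + cu + d. Substituting each data point gives a linear system:
  64a + 16b + 4c + d = -60
  216a + 36b + 6c + d = -256
  512a + 64b + 8c + d = -692
  1000a + 100b + 10c + d = -1464
Solving the system yields a = -2, b = 6, c = -6, d = -4.
So q(u) = -2u³ + 6u² - 6u - 4.
The constant term is -4.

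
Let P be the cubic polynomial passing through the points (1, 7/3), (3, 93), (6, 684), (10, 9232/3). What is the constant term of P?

Write P(n) = an^3 + bn^2 + cn + d. Substituting each data point gives a linear system:
  a + b + c + d = 7/3
  27a + 9b + 3c + d = 93
  216a + 36b + 6c + d = 684
  1000a + 100b + 10c + d = 9232/3
Solving the system yields a = 3, b = 1/3, c = 5, d = -6.
So P(n) = 3n^3 + (1/3)n^2 + 5n - 6.
The constant term is -6.

-6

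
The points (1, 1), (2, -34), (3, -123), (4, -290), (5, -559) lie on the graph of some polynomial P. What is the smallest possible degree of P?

Forward differences of the values at s = 1, 2, 3, 4, 5:
  P  : 1  -34  -123  -290  -559
  Δ  : -35  -89  -167  -269
  Δ^2: -54  -78  -102
  Δ^3: -24  -24
  Δ^4: 0
The third differences are constant (-24) and nonzero, while all higher differences vanish, so the minimal degree is 3.

3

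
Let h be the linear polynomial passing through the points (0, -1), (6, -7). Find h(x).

h(x) = -x - 1

Using the Lagrange interpolation formula with nodes 0, 6:
  L_0(x) = (x - 6) / -6
  L_1(x) = x / 6
Then h(x) = -1·L_0(x) - 7·L_1(x).
Expanding and collecting terms gives h(x) = -x - 1.
Check: h(0) = -1. ✓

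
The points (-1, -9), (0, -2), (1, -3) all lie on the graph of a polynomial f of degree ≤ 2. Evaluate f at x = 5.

Forward differences of the values at x = -1, 0, 1:
  f  : -9  -2  -3
  Δ  : 7  -1
  Δ^2: -8
The second differences are constant, confirming degree 2.
Interpolating (Newton forward form) and evaluating at x = 5 gives f(5) = -87.

-87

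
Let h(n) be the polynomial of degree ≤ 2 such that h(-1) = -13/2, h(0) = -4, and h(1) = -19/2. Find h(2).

Forward differences of the values at n = -1, 0, 1:
  h  : -13/2  -4  -19/2
  Δ  : 5/2  -11/2
  Δ^2: -8
The second differences are constant, confirming degree 2.
Interpolating (Newton forward form) and evaluating at n = 2 gives h(2) = -23.

-23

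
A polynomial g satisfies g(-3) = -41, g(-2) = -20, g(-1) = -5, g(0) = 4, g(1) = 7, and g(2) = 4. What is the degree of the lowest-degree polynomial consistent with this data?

2

Forward differences of the values at t = -3, -2, -1, 0, 1, 2:
  g  : -41  -20  -5  4  7  4
  Δ  : 21  15  9  3  -3
  Δ^2: -6  -6  -6  -6
  Δ^3: 0  0  0
  Δ^4: 0  0
  Δ^5: 0
The second differences are constant (-6) and nonzero, while all higher differences vanish, so the minimal degree is 2.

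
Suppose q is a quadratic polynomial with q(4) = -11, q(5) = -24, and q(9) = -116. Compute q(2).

Using the Lagrange interpolation formula with nodes 4, 5, 9:
  L_0(t) = (t - 5)(t - 9) / 5
  L_1(t) = (t - 4)(t - 9) / -4
  L_2(t) = (t - 4)(t - 5) / 20
Then q(t) = -11·L_0(t) - 24·L_1(t) - 116·L_2(t).
Expanding and collecting terms gives q(t) = -2t² + 5t + 1.
Evaluating at t = 2: q(2) = 3.

3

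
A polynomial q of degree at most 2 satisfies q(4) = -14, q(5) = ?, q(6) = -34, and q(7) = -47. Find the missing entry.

On equispaced nodes a degree-2 polynomial has vanishing third forward difference, so
  - q(4) + 3·q(5) - 3·q(6) + q(7) = 0.
Substituting the known values and solving for q(5):
  3·q(5) = -69
  q(5) = -23.

-23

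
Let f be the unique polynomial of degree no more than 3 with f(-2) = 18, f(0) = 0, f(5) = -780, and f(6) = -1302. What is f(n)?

Using the Lagrange interpolation formula with nodes -2, 0, 5, 6:
  L_0(n) = n(n - 5)(n - 6) / -112
  L_1(n) = (n + 2)(n - 5)(n - 6) / 60
  L_2(n) = (n + 2)n(n - 6) / -35
  L_3(n) = (n + 2)n(n - 5) / 48
Then f(n) = 18·L_0(n) + 0·L_1(n) - 780·L_2(n) - 1302·L_3(n).
Expanding and collecting terms gives f(n) = -5n^3 - 6n^2 - n.
Check: f(0) = 0. ✓

f(n) = -5n^3 - 6n^2 - n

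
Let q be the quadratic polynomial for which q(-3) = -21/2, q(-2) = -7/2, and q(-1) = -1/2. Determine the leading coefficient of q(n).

Write q(n) = an^2 + bn + c. Substituting each data point gives a linear system:
  9a - 3b + c = -21/2
  4a - 2b + c = -7/2
  a - b + c = -1/2
Solving the system yields a = -2, b = -3, c = -3/2.
So q(n) = -2n^2 - 3n - 3/2.
The leading coefficient is -2.

-2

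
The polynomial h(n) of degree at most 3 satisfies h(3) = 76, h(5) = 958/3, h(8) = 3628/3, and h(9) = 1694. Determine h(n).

h(n) = 2n^3 + 3n^2 - (1/3)n - 4

Using the Lagrange interpolation formula with nodes 3, 5, 8, 9:
  L_0(n) = (n - 5)(n - 8)(n - 9) / -60
  L_1(n) = (n - 3)(n - 8)(n - 9) / 24
  L_2(n) = (n - 3)(n - 5)(n - 9) / -15
  L_3(n) = (n - 3)(n - 5)(n - 8) / 24
Then h(n) = 76·L_0(n) + 958/3·L_1(n) + 3628/3·L_2(n) + 1694·L_3(n).
Expanding and collecting terms gives h(n) = 2n^3 + 3n^2 - (1/3)n - 4.
Check: h(5) = 958/3. ✓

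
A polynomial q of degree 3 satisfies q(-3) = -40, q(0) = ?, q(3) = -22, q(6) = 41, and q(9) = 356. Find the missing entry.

5

On equispaced nodes a degree-3 polynomial has vanishing fourth forward difference, so
  q(-3) - 4·q(0) + 6·q(3) - 4·q(6) + q(9) = 0.
Substituting the known values and solving for q(0):
  -4·q(0) = -20
  q(0) = 5.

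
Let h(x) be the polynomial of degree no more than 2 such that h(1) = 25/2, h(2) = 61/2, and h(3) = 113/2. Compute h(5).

Write h(x) = ax^2 + bx + c. Substituting each data point gives a linear system:
  a + b + c = 25/2
  4a + 2b + c = 61/2
  9a + 3b + c = 113/2
Solving the system yields a = 4, b = 6, c = 5/2.
So h(x) = 4x^2 + 6x + 5/2.
Then h(5) = 265/2.

265/2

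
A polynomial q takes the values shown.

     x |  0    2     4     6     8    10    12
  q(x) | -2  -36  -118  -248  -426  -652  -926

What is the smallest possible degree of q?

Forward differences of the values at x = 0, 2, 4, 6, 8, 10, 12:
  q  : -2  -36  -118  -248  -426  -652  -926
  Δ  : -34  -82  -130  -178  -226  -274
  Δ^2: -48  -48  -48  -48  -48
  Δ^3: 0  0  0  0
  Δ^4: 0  0  0
  Δ^5: 0  0
  Δ^6: 0
The second differences are constant (-48) and nonzero, while all higher differences vanish, so the minimal degree is 2.

2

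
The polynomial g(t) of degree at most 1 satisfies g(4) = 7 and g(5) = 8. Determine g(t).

Write g(t) = at + b. Substituting each data point gives a linear system:
  4a + b = 7
  5a + b = 8
Solving the system yields a = 1, b = 3.
So g(t) = t + 3.
Check: g(5) = 8. ✓

g(t) = t + 3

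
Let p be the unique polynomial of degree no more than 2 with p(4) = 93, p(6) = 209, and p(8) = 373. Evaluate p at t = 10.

585

Using the Lagrange interpolation formula with nodes 4, 6, 8:
  L_0(t) = (t - 6)(t - 8) / 8
  L_1(t) = (t - 4)(t - 8) / -4
  L_2(t) = (t - 4)(t - 6) / 8
Then p(t) = 93·L_0(t) + 209·L_1(t) + 373·L_2(t).
Expanding and collecting terms gives p(t) = 6t² - 2t + 5.
Evaluating at t = 10: p(10) = 585.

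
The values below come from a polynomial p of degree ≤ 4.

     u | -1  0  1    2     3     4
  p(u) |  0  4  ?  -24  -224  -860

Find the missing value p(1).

4

On equispaced nodes a degree-4 polynomial has vanishing fifth forward difference, so
  - p(-1) + 5·p(0) - 10·p(1) + 10·p(2) - 5·p(3) + p(4) = 0.
Substituting the known values and solving for p(1):
  -10·p(1) = -40
  p(1) = 4.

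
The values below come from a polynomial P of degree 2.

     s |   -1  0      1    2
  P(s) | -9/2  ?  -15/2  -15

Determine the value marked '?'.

On equispaced nodes a degree-2 polynomial has vanishing third forward difference, so
  - P(-1) + 3·P(0) - 3·P(1) + P(2) = 0.
Substituting the known values and solving for P(0):
  3·P(0) = -12
  P(0) = -4.

-4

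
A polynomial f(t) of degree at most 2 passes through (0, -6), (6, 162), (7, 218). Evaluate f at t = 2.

18

Using the Lagrange interpolation formula with nodes 0, 6, 7:
  L_0(t) = (t - 6)(t - 7) / 42
  L_1(t) = t(t - 7) / -6
  L_2(t) = t(t - 6) / 7
Then f(t) = -6·L_0(t) + 162·L_1(t) + 218·L_2(t).
Expanding and collecting terms gives f(t) = 4t^2 + 4t - 6.
Evaluating at t = 2: f(2) = 18.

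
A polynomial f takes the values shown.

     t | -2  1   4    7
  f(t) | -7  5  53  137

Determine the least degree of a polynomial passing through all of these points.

2

Forward differences of the values at t = -2, 1, 4, 7:
  f  : -7  5  53  137
  Δ  : 12  48  84
  Δ^2: 36  36
  Δ^3: 0
The second differences are constant (36) and nonzero, while all higher differences vanish, so the minimal degree is 2.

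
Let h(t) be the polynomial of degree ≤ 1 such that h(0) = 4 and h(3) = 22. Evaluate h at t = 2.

16

Write h(t) = at + b. Substituting each data point gives a linear system:
  b = 4
  3a + b = 22
Solving the system yields a = 6, b = 4.
So h(t) = 6t + 4.
Then h(2) = 16.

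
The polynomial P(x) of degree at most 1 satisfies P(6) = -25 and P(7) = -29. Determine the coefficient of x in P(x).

Write P(x) = ax + b. Substituting each data point gives a linear system:
  6a + b = -25
  7a + b = -29
Solving the system yields a = -4, b = -1.
So P(x) = -4x - 1.
The leading coefficient is -4.

-4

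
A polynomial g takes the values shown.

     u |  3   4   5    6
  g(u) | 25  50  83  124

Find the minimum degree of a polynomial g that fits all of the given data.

Forward differences of the values at u = 3, 4, 5, 6:
  g  : 25  50  83  124
  Δ  : 25  33  41
  Δ^2: 8  8
  Δ^3: 0
The second differences are constant (8) and nonzero, while all higher differences vanish, so the minimal degree is 2.

2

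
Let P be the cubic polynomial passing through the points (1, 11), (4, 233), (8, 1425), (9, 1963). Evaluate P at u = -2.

5

Write P(u) = au^3 + bu^2 + cu + d. Substituting each data point gives a linear system:
  a + b + c + d = 11
  64a + 16b + 4c + d = 233
  512a + 64b + 8c + d = 1425
  729a + 81b + 9c + d = 1963
Solving the system yields a = 2, b = 6, c = 2, d = 1.
So P(u) = 2u³ + 6u² + 2u + 1.
Then P(-2) = 5.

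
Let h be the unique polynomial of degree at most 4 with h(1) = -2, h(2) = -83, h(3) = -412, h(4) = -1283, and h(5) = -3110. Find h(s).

Write h(s) = as^4 + bs^3 + cs^2 + ds + e. Substituting each data point gives a linear system:
  a + b + c + d + e = -2
  16a + 8b + 4c + 2d + e = -83
  81a + 27b + 9c + 3d + e = -412
  256a + 64b + 16c + 4d + e = -1283
  625a + 125b + 25c + 5d + e = -3110
Solving the system yields a = -5, b = 1, c = -5, d = 2, e = 5.
So h(s) = -5s^4 + s^3 - 5s^2 + 2s + 5.
Check: h(4) = -1283. ✓

h(s) = -5s^4 + s^3 - 5s^2 + 2s + 5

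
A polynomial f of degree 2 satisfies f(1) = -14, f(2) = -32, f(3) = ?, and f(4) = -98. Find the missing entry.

-60

The 3 known points determine the degree-2 polynomial uniquely.
Write f(x) = ax^2 + bx + c. Substituting each data point gives a linear system:
  a + b + c = -14
  4a + 2b + c = -32
  16a + 4b + c = -98
Solving the system yields a = -5, b = -3, c = -6.
So f(x) = -5x² - 3x - 6.
Then f(3) = -60.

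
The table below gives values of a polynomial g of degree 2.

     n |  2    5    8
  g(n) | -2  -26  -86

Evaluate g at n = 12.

Using the Lagrange interpolation formula with nodes 2, 5, 8:
  L_0(n) = (n - 5)(n - 8) / 18
  L_1(n) = (n - 2)(n - 8) / -9
  L_2(n) = (n - 2)(n - 5) / 18
Then g(n) = -2·L_0(n) - 26·L_1(n) - 86·L_2(n).
Expanding and collecting terms gives g(n) = -2n² + 6n - 6.
Evaluating at n = 12: g(12) = -222.

-222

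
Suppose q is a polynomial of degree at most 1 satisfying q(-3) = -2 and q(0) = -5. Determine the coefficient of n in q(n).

-1

Write q(n) = an + b. Substituting each data point gives a linear system:
  -3a + b = -2
  b = -5
Solving the system yields a = -1, b = -5.
So q(n) = -n - 5.
The leading coefficient is -1.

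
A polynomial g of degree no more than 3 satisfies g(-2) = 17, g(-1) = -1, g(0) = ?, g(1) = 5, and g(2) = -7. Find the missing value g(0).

1

On equispaced nodes a degree-3 polynomial has vanishing fourth forward difference, so
  g(-2) - 4·g(-1) + 6·g(0) - 4·g(1) + g(2) = 0.
Substituting the known values and solving for g(0):
  6·g(0) = 6
  g(0) = 1.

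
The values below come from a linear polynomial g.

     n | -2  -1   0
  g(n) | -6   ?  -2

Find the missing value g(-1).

-4

On equispaced nodes a degree-1 polynomial has vanishing second forward difference, so
  g(-2) - 2·g(-1) + g(0) = 0.
Substituting the known values and solving for g(-1):
  -2·g(-1) = 8
  g(-1) = -4.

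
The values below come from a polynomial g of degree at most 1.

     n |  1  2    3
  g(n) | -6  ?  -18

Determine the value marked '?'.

The 2 known points determine the degree-1 polynomial uniquely.
Write g(n) = an + b. Substituting each data point gives a linear system:
  a + b = -6
  3a + b = -18
Solving the system yields a = -6, b = 0.
So g(n) = -6n.
Then g(2) = -12.

-12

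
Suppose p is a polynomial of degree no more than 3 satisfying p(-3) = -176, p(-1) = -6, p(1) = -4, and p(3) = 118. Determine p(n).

p(n) = 6n^3 - 3n^2 - 5n - 2

Using the Lagrange interpolation formula with nodes -3, -1, 1, 3:
  L_0(n) = (n + 1)(n - 1)(n - 3) / -48
  L_1(n) = (n + 3)(n - 1)(n - 3) / 16
  L_2(n) = (n + 3)(n + 1)(n - 3) / -16
  L_3(n) = (n + 3)(n + 1)(n - 1) / 48
Then p(n) = -176·L_0(n) - 6·L_1(n) - 4·L_2(n) + 118·L_3(n).
Expanding and collecting terms gives p(n) = 6n^3 - 3n^2 - 5n - 2.
Check: p(-3) = -176. ✓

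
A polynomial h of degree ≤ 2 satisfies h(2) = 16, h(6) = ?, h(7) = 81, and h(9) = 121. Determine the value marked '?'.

The 3 known points determine the degree-2 polynomial uniquely.
Write h(t) = at^2 + bt + c. Substituting each data point gives a linear system:
  4a + 2b + c = 16
  49a + 7b + c = 81
  81a + 9b + c = 121
Solving the system yields a = 1, b = 4, c = 4.
So h(t) = t² + 4t + 4.
Then h(6) = 64.

64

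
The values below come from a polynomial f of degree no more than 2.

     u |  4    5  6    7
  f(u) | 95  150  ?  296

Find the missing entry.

217

On equispaced nodes a degree-2 polynomial has vanishing third forward difference, so
  - f(4) + 3·f(5) - 3·f(6) + f(7) = 0.
Substituting the known values and solving for f(6):
  -3·f(6) = -651
  f(6) = 217.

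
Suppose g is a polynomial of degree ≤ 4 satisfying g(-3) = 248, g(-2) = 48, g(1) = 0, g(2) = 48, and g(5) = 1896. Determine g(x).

Write g(x) = ax^4 + bx^3 + cx^2 + dx + e. Substituting each data point gives a linear system:
  81a - 27b + 9c - 3d + e = 248
  16a - 8b + 4c - 2d + e = 48
  a + b + c + d + e = 0
  16a + 8b + 4c + 2d + e = 48
  625a + 125b + 25c + 5d + e = 1896
Solving the system yields a = 3, b = 0, c = 1, d = 0, e = -4.
So g(x) = 3x^4 + x^2 - 4.
Check: g(1) = 0. ✓

g(x) = 3x^4 + x^2 - 4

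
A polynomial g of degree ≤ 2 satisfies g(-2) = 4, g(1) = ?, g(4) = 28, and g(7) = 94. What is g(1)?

-2

On equispaced nodes a degree-2 polynomial has vanishing third forward difference, so
  - g(-2) + 3·g(1) - 3·g(4) + g(7) = 0.
Substituting the known values and solving for g(1):
  3·g(1) = -6
  g(1) = -2.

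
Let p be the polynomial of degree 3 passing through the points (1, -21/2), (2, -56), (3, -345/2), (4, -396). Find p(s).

p(s) = -6s^3 + (1/2)s^2 - 5s

Using the Lagrange interpolation formula with nodes 1, 2, 3, 4:
  L_0(s) = (s - 2)(s - 3)(s - 4) / -6
  L_1(s) = (s - 1)(s - 3)(s - 4) / 2
  L_2(s) = (s - 1)(s - 2)(s - 4) / -2
  L_3(s) = (s - 1)(s - 2)(s - 3) / 6
Then p(s) = -21/2·L_0(s) - 56·L_1(s) - 345/2·L_2(s) - 396·L_3(s).
Expanding and collecting terms gives p(s) = -6s³ + (1/2)s² - 5s.
Check: p(1) = -21/2. ✓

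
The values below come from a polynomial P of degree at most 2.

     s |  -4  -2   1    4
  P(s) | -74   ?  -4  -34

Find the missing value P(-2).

The 3 known points determine the degree-2 polynomial uniquely.
Write P(s) = as^2 + bs + c. Substituting each data point gives a linear system:
  16a - 4b + c = -74
  a + b + c = -4
  16a + 4b + c = -34
Solving the system yields a = -3, b = 5, c = -6.
So P(s) = -3s^2 + 5s - 6.
Then P(-2) = -28.

-28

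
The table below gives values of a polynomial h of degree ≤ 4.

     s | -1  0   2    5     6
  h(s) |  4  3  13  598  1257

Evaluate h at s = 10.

Write h(s) = as^4 + bs^3 + cs^2 + ds + e. Substituting each data point gives a linear system:
  a - b + c - d + e = 4
  e = 3
  16a + 8b + 4c + 2d + e = 13
  625a + 125b + 25c + 5d + e = 598
  1296a + 216b + 36c + 6d + e = 1257
Solving the system yields a = 1, b = 0, c = -1, d = -1, e = 3.
So h(s) = s^4 - s^2 - s + 3.
Then h(10) = 9893.

9893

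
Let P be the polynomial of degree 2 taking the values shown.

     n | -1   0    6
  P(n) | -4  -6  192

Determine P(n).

Write P(n) = an^2 + bn + c. Substituting each data point gives a linear system:
  a - b + c = -4
  c = -6
  36a + 6b + c = 192
Solving the system yields a = 5, b = 3, c = -6.
So P(n) = 5n^2 + 3n - 6.
Check: P(-1) = -4. ✓

P(n) = 5n^2 + 3n - 6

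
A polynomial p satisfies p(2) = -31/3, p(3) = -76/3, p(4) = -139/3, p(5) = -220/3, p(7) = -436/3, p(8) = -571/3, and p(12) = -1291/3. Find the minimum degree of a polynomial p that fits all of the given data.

Divided differences on the nodes 2, 3, 4, 5, 7, 8, 12:
  order 0: -31/3  -76/3  -139/3  -220/3  -436/3  -571/3  -1291/3
  order 1: -15  -21  -27  -36  -45  -60
  order 2: -3  -3  -3  -3  -3
  order 3: 0  0  0  0
  order 4: 0  0  0
  order 5: 0  0
  order 6: 0
The order-2 divided differences are all -3 (nonzero) and every higher order vanishes, so the data lies on a polynomial of degree exactly 2.

2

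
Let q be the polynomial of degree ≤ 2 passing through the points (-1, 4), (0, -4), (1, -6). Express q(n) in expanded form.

q(n) = 3n^2 - 5n - 4

Write q(n) = an^2 + bn + c. Substituting each data point gives a linear system:
  a - b + c = 4
  c = -4
  a + b + c = -6
Solving the system yields a = 3, b = -5, c = -4.
So q(n) = 3n² - 5n - 4.
Check: q(-1) = 4. ✓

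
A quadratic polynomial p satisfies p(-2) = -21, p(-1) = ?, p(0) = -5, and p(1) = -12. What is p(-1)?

On equispaced nodes a degree-2 polynomial has vanishing third forward difference, so
  - p(-2) + 3·p(-1) - 3·p(0) + p(1) = 0.
Substituting the known values and solving for p(-1):
  3·p(-1) = -24
  p(-1) = -8.

-8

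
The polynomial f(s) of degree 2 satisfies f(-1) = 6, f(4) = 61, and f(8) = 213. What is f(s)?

Using the Lagrange interpolation formula with nodes -1, 4, 8:
  L_0(s) = (s - 4)(s - 8) / 45
  L_1(s) = (s + 1)(s - 8) / -20
  L_2(s) = (s + 1)(s - 4) / 36
Then f(s) = 6·L_0(s) + 61·L_1(s) + 213·L_2(s).
Expanding and collecting terms gives f(s) = 3s^2 + 2s + 5.
Check: f(8) = 213. ✓

f(s) = 3s^2 + 2s + 5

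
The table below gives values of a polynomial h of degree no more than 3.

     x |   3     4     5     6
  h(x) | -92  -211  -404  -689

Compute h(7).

-1084

Forward differences of the values at x = 3, 4, 5, 6:
  h  : -92  -211  -404  -689
  Δ  : -119  -193  -285
  Δ^2: -74  -92
  Δ^3: -18
The third differences are constant, confirming degree 3.
Interpolating (Newton forward form) and evaluating at x = 7 gives h(7) = -1084.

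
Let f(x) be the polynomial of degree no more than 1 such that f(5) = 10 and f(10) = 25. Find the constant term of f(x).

Write f(x) = ax + b. Substituting each data point gives a linear system:
  5a + b = 10
  10a + b = 25
Solving the system yields a = 3, b = -5.
So f(x) = 3x - 5.
The constant term is -5.

-5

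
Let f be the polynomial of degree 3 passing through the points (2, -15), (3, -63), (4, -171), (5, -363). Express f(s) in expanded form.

f(s) = -4s^3 + 6s^2 - 2s - 3

Write f(s) = as^3 + bs^2 + cs + d. Substituting each data point gives a linear system:
  8a + 4b + 2c + d = -15
  27a + 9b + 3c + d = -63
  64a + 16b + 4c + d = -171
  125a + 25b + 5c + d = -363
Solving the system yields a = -4, b = 6, c = -2, d = -3.
So f(s) = -4s^3 + 6s^2 - 2s - 3.
Check: f(5) = -363. ✓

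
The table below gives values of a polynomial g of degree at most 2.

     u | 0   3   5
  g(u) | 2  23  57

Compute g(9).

173

Write g(u) = au^2 + bu + c. Substituting each data point gives a linear system:
  c = 2
  9a + 3b + c = 23
  25a + 5b + c = 57
Solving the system yields a = 2, b = 1, c = 2.
So g(u) = 2u^2 + u + 2.
Then g(9) = 173.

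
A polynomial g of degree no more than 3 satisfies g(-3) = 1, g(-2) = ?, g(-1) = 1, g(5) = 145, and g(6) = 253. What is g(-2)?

The 4 known points determine the degree-3 polynomial uniquely.
Write g(s) = as^3 + bs^2 + cs + d. Substituting each data point gives a linear system:
  -27a + 9b - 3c + d = 1
  -a + b - c + d = 1
  125a + 25b + 5c + d = 145
  216a + 36b + 6c + d = 253
Solving the system yields a = 1, b = 2, c = -5, d = -5.
So g(s) = s^3 + 2s^2 - 5s - 5.
Then g(-2) = 5.

5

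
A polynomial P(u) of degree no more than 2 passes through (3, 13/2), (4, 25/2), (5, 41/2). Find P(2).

Forward differences of the values at u = 3, 4, 5:
  P  : 13/2  25/2  41/2
  Δ  : 6  8
  Δ^2: 2
The second differences are constant, confirming degree 2.
Interpolating (Newton forward form) and evaluating at u = 2 gives P(2) = 5/2.

5/2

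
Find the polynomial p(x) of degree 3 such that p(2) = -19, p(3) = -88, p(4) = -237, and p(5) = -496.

Using the Lagrange interpolation formula with nodes 2, 3, 4, 5:
  L_0(x) = (x - 3)(x - 4)(x - 5) / -6
  L_1(x) = (x - 2)(x - 4)(x - 5) / 2
  L_2(x) = (x - 2)(x - 3)(x - 5) / -2
  L_3(x) = (x - 2)(x - 3)(x - 4) / 6
Then p(x) = -19·L_0(x) - 88·L_1(x) - 237·L_2(x) - 496·L_3(x).
Expanding and collecting terms gives p(x) = -5x^3 + 5x^2 + x - 1.
Check: p(2) = -19. ✓

p(x) = -5x^3 + 5x^2 + x - 1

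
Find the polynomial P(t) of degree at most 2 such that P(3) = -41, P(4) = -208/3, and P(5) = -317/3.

Using the Lagrange interpolation formula with nodes 3, 4, 5:
  L_0(t) = (t - 4)(t - 5) / 2
  L_1(t) = (t - 3)(t - 5) / -1
  L_2(t) = (t - 3)(t - 4) / 2
Then P(t) = -41·L_0(t) - 208/3·L_1(t) - 317/3·L_2(t).
Expanding and collecting terms gives P(t) = -4t² - (1/3)t - 4.
Check: P(3) = -41. ✓

P(t) = -4t^2 - (1/3)t - 4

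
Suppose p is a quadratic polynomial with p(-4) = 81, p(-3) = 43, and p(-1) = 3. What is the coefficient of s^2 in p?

Write p(s) = as^2 + bs + c. Substituting each data point gives a linear system:
  16a - 4b + c = 81
  9a - 3b + c = 43
  a - b + c = 3
Solving the system yields a = 6, b = 4, c = 1.
So p(s) = 6s^2 + 4s + 1.
The leading coefficient is 6.

6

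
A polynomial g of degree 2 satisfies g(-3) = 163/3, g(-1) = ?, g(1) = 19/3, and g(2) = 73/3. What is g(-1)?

19/3

The 3 known points determine the degree-2 polynomial uniquely.
Write g(x) = ax^2 + bx + c. Substituting each data point gives a linear system:
  9a - 3b + c = 163/3
  a + b + c = 19/3
  4a + 2b + c = 73/3
Solving the system yields a = 6, b = 0, c = 1/3.
So g(x) = 6x^2 + 1/3.
Then g(-1) = 19/3.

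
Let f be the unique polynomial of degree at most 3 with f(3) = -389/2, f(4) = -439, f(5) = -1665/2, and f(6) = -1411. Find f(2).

-63

Using the Lagrange interpolation formula with nodes 3, 4, 5, 6:
  L_0(u) = (u - 4)(u - 5)(u - 6) / -6
  L_1(u) = (u - 3)(u - 5)(u - 6) / 2
  L_2(u) = (u - 3)(u - 4)(u - 6) / -2
  L_3(u) = (u - 3)(u - 4)(u - 5) / 6
Then f(u) = -389/2·L_0(u) - 439·L_1(u) - 1665/2·L_2(u) - 1411·L_3(u).
Expanding and collecting terms gives f(u) = -6u^3 - (5/2)u^2 - 5u + 5.
Evaluating at u = 2: f(2) = -63.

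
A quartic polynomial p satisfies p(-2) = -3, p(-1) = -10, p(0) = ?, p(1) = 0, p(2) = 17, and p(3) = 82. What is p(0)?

-5

On equispaced nodes a degree-4 polynomial has vanishing fifth forward difference, so
  - p(-2) + 5·p(-1) - 10·p(0) + 10·p(1) - 5·p(2) + p(3) = 0.
Substituting the known values and solving for p(0):
  -10·p(0) = 50
  p(0) = -5.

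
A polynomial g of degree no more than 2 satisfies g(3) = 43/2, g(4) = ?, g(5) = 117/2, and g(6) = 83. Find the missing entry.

38

On equispaced nodes a degree-2 polynomial has vanishing third forward difference, so
  - g(3) + 3·g(4) - 3·g(5) + g(6) = 0.
Substituting the known values and solving for g(4):
  3·g(4) = 114
  g(4) = 38.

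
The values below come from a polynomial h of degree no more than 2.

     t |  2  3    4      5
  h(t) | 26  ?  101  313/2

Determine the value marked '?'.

The 3 known points determine the degree-2 polynomial uniquely.
Write h(t) = at^2 + bt + c. Substituting each data point gives a linear system:
  4a + 2b + c = 26
  16a + 4b + c = 101
  25a + 5b + c = 313/2
Solving the system yields a = 6, b = 3/2, c = -1.
So h(t) = 6t² + (3/2)t - 1.
Then h(3) = 115/2.

115/2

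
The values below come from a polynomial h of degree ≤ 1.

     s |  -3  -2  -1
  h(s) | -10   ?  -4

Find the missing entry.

-7

On equispaced nodes a degree-1 polynomial has vanishing second forward difference, so
  h(-3) - 2·h(-2) + h(-1) = 0.
Substituting the known values and solving for h(-2):
  -2·h(-2) = 14
  h(-2) = -7.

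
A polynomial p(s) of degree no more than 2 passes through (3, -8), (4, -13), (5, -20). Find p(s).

Write p(s) = as^2 + bs + c. Substituting each data point gives a linear system:
  9a + 3b + c = -8
  16a + 4b + c = -13
  25a + 5b + c = -20
Solving the system yields a = -1, b = 2, c = -5.
So p(s) = -s² + 2s - 5.
Check: p(3) = -8. ✓

p(s) = -s^2 + 2s - 5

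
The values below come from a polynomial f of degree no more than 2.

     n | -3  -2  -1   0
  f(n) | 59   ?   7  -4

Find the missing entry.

28

The 3 known points determine the degree-2 polynomial uniquely.
Write f(n) = an^2 + bn + c. Substituting each data point gives a linear system:
  9a - 3b + c = 59
  a - b + c = 7
  c = -4
Solving the system yields a = 5, b = -6, c = -4.
So f(n) = 5n^2 - 6n - 4.
Then f(-2) = 28.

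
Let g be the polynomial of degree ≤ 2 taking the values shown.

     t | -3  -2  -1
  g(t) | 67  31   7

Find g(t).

g(t) = 6t^2 - 6t - 5

Write g(t) = at^2 + bt + c. Substituting each data point gives a linear system:
  9a - 3b + c = 67
  4a - 2b + c = 31
  a - b + c = 7
Solving the system yields a = 6, b = -6, c = -5.
So g(t) = 6t^2 - 6t - 5.
Check: g(-2) = 31. ✓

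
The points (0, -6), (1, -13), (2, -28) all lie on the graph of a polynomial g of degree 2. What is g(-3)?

Using the Lagrange interpolation formula with nodes 0, 1, 2:
  L_0(u) = (u - 1)(u - 2) / 2
  L_1(u) = u(u - 2) / -1
  L_2(u) = u(u - 1) / 2
Then g(u) = -6·L_0(u) - 13·L_1(u) - 28·L_2(u).
Expanding and collecting terms gives g(u) = -4u² - 3u - 6.
Evaluating at u = -3: g(-3) = -33.

-33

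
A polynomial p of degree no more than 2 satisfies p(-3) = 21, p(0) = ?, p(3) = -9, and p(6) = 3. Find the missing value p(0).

-3

The 3 known points determine the degree-2 polynomial uniquely.
Write p(u) = au^2 + bu + c. Substituting each data point gives a linear system:
  9a - 3b + c = 21
  9a + 3b + c = -9
  36a + 6b + c = 3
Solving the system yields a = 1, b = -5, c = -3.
So p(u) = u² - 5u - 3.
Then p(0) = -3.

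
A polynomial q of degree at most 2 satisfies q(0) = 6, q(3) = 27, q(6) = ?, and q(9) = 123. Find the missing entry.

66

On equispaced nodes a degree-2 polynomial has vanishing third forward difference, so
  - q(0) + 3·q(3) - 3·q(6) + q(9) = 0.
Substituting the known values and solving for q(6):
  -3·q(6) = -198
  q(6) = 66.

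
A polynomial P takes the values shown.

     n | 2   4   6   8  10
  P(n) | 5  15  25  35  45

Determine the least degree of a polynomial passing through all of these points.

Forward differences of the values at n = 2, 4, 6, 8, 10:
  P  : 5  15  25  35  45
  Δ  : 10  10  10  10
  Δ^2: 0  0  0
  Δ^3: 0  0
  Δ^4: 0
The first differences are constant (10) and nonzero, while all higher differences vanish, so the minimal degree is 1.

1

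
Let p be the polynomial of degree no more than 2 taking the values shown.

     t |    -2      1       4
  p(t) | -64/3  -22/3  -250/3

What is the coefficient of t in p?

Write p(t) = at^2 + bt + c. Substituting each data point gives a linear system:
  4a - 2b + c = -64/3
  a + b + c = -22/3
  16a + 4b + c = -250/3
Solving the system yields a = -5, b = -1/3, c = -2.
So p(t) = -5t^2 - (1/3)t - 2.
The coefficient of t is -1/3.

-1/3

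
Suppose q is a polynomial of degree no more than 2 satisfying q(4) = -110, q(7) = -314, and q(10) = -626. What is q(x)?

q(x) = -6x^2 - 2x - 6

Using the Lagrange interpolation formula with nodes 4, 7, 10:
  L_0(x) = (x - 7)(x - 10) / 18
  L_1(x) = (x - 4)(x - 10) / -9
  L_2(x) = (x - 4)(x - 7) / 18
Then q(x) = -110·L_0(x) - 314·L_1(x) - 626·L_2(x).
Expanding and collecting terms gives q(x) = -6x^2 - 2x - 6.
Check: q(10) = -626. ✓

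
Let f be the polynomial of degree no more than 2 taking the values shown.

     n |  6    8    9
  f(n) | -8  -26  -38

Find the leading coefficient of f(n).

Write f(n) = an^2 + bn + c. Substituting each data point gives a linear system:
  36a + 6b + c = -8
  64a + 8b + c = -26
  81a + 9b + c = -38
Solving the system yields a = -1, b = 5, c = -2.
So f(n) = -n^2 + 5n - 2.
The leading coefficient is -1.

-1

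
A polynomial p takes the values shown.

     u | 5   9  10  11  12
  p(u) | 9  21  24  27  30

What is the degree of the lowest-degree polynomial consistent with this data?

1

Divided differences on the nodes 5, 9, 10, 11, 12:
  order 0: 9  21  24  27  30
  order 1: 3  3  3  3
  order 2: 0  0  0
  order 3: 0  0
  order 4: 0
The order-1 divided differences are all 3 (nonzero) and every higher order vanishes, so the data lies on a polynomial of degree exactly 1.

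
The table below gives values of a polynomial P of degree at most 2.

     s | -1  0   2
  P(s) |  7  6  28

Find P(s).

Write P(s) = as^2 + bs + c. Substituting each data point gives a linear system:
  a - b + c = 7
  c = 6
  4a + 2b + c = 28
Solving the system yields a = 4, b = 3, c = 6.
So P(s) = 4s^2 + 3s + 6.
Check: P(-1) = 7. ✓

P(s) = 4s^2 + 3s + 6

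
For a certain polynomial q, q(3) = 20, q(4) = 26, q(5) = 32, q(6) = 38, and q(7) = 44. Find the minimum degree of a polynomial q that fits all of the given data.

Forward differences of the values at x = 3, 4, 5, 6, 7:
  q  : 20  26  32  38  44
  Δ  : 6  6  6  6
  Δ^2: 0  0  0
  Δ^3: 0  0
  Δ^4: 0
The first differences are constant (6) and nonzero, while all higher differences vanish, so the minimal degree is 1.

1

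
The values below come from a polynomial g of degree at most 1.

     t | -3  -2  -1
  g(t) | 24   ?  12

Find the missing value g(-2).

18

The 2 known points determine the degree-1 polynomial uniquely.
Write g(t) = at + b. Substituting each data point gives a linear system:
  -3a + b = 24
  -a + b = 12
Solving the system yields a = -6, b = 6.
So g(t) = -6t + 6.
Then g(-2) = 18.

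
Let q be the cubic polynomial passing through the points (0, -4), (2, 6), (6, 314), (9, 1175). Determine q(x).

q(x) = 2x^3 - 4x^2 + 5x - 4

Write q(x) = ax^3 + bx^2 + cx + d. Substituting each data point gives a linear system:
  d = -4
  8a + 4b + 2c + d = 6
  216a + 36b + 6c + d = 314
  729a + 81b + 9c + d = 1175
Solving the system yields a = 2, b = -4, c = 5, d = -4.
So q(x) = 2x^3 - 4x^2 + 5x - 4.
Check: q(9) = 1175. ✓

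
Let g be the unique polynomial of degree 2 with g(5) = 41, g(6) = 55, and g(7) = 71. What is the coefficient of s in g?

3

Write g(s) = as^2 + bs + c. Substituting each data point gives a linear system:
  25a + 5b + c = 41
  36a + 6b + c = 55
  49a + 7b + c = 71
Solving the system yields a = 1, b = 3, c = 1.
So g(s) = s^2 + 3s + 1.
The coefficient of s is 3.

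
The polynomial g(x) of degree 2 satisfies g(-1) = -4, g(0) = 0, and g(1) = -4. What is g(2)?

-16

Write g(x) = ax^2 + bx + c. Substituting each data point gives a linear system:
  a - b + c = -4
  c = 0
  a + b + c = -4
Solving the system yields a = -4, b = 0, c = 0.
So g(x) = -4x².
Then g(2) = -16.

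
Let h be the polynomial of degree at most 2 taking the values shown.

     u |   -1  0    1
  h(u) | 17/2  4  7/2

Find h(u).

h(u) = 2u^2 - (5/2)u + 4

Using the Lagrange interpolation formula with nodes -1, 0, 1:
  L_0(u) = u(u - 1) / 2
  L_1(u) = (u + 1)(u - 1) / -1
  L_2(u) = (u + 1)u / 2
Then h(u) = 17/2·L_0(u) + 4·L_1(u) + 7/2·L_2(u).
Expanding and collecting terms gives h(u) = 2u^2 - (5/2)u + 4.
Check: h(0) = 4. ✓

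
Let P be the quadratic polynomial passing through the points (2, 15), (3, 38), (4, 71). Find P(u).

P(u) = 5u^2 - 2u - 1

Write P(u) = au^2 + bu + c. Substituting each data point gives a linear system:
  4a + 2b + c = 15
  9a + 3b + c = 38
  16a + 4b + c = 71
Solving the system yields a = 5, b = -2, c = -1.
So P(u) = 5u^2 - 2u - 1.
Check: P(4) = 71. ✓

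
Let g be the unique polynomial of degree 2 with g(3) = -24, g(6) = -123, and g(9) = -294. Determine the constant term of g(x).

Write g(x) = ax^2 + bx + c. Substituting each data point gives a linear system:
  9a + 3b + c = -24
  36a + 6b + c = -123
  81a + 9b + c = -294
Solving the system yields a = -4, b = 3, c = 3.
So g(x) = -4x^2 + 3x + 3.
The constant term is 3.

3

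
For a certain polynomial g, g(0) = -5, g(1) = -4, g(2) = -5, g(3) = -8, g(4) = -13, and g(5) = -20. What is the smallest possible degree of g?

Forward differences of the values at u = 0, 1, 2, 3, 4, 5:
  g  : -5  -4  -5  -8  -13  -20
  Δ  : 1  -1  -3  -5  -7
  Δ^2: -2  -2  -2  -2
  Δ^3: 0  0  0
  Δ^4: 0  0
  Δ^5: 0
The second differences are constant (-2) and nonzero, while all higher differences vanish, so the minimal degree is 2.

2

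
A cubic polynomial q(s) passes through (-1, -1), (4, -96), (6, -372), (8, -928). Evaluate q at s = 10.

-1860

Write q(s) = as^3 + bs^2 + cs + d. Substituting each data point gives a linear system:
  -a + b - c + d = -1
  64a + 16b + 4c + d = -96
  216a + 36b + 6c + d = -372
  512a + 64b + 8c + d = -928
Solving the system yields a = -2, b = 1, c = 4, d = 0.
So q(s) = -2s^3 + s^2 + 4s.
Then q(10) = -1860.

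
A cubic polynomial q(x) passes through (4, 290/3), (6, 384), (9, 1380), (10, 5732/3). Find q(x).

q(x) = 2x^3 - (1/3)x^2 - 5x - 6

Write q(x) = ax^3 + bx^2 + cx + d. Substituting each data point gives a linear system:
  64a + 16b + 4c + d = 290/3
  216a + 36b + 6c + d = 384
  729a + 81b + 9c + d = 1380
  1000a + 100b + 10c + d = 5732/3
Solving the system yields a = 2, b = -1/3, c = -5, d = -6.
So q(x) = 2x^3 - (1/3)x^2 - 5x - 6.
Check: q(9) = 1380. ✓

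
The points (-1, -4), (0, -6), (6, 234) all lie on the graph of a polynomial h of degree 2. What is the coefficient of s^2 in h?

Write h(s) = as^2 + bs + c. Substituting each data point gives a linear system:
  a - b + c = -4
  c = -6
  36a + 6b + c = 234
Solving the system yields a = 6, b = 4, c = -6.
So h(s) = 6s² + 4s - 6.
The leading coefficient is 6.

6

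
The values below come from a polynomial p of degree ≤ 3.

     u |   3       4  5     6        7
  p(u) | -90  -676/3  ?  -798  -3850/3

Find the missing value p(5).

-1360/3

The 4 known points determine the degree-3 polynomial uniquely.
Write p(u) = au^3 + bu^2 + cu + d. Substituting each data point gives a linear system:
  27a + 9b + 3c + d = -90
  64a + 16b + 4c + d = -676/3
  216a + 36b + 6c + d = -798
  343a + 49b + 7c + d = -3850/3
Solving the system yields a = -4, b = 5/3, c = 1, d = 0.
So p(u) = -4u³ + (5/3)u² + u.
Then p(5) = -1360/3.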